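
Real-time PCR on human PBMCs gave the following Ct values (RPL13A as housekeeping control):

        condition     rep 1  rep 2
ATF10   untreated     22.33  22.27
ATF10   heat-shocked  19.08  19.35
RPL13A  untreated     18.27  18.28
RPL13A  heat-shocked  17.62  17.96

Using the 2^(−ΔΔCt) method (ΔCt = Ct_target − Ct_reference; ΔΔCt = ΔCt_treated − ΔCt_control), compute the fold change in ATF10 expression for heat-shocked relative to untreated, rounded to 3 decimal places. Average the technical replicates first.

Mean Ct: ATF10 untreated 22.300; ATF10 heat-shocked 19.215; RPL13A untreated 18.275; RPL13A heat-shocked 17.790
ΔCt(untreated) = 22.300 − 18.275 = 4.025
ΔCt(heat-shocked) = 19.215 − 17.790 = 1.425
ΔΔCt = 1.425 − 4.025 = -2.600
Fold change = 2^(−(-2.600)) = 2^2.600 = 6.0629

6.063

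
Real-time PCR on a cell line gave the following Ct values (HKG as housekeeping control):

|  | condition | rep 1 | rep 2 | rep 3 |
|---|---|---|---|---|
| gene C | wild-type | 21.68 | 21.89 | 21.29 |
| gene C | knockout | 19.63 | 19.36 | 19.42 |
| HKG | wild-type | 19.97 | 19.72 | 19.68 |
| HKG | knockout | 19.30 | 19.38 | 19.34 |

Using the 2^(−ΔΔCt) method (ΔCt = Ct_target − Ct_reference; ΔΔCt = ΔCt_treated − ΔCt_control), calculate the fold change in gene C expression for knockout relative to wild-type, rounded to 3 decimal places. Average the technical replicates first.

3.249

Mean Ct: gene C wild-type 21.620; gene C knockout 19.470; HKG wild-type 19.790; HKG knockout 19.340
ΔCt(wild-type) = 21.620 − 19.790 = 1.830
ΔCt(knockout) = 19.470 − 19.340 = 0.130
ΔΔCt = 0.130 − 1.830 = -1.700
Fold change = 2^(−(-1.700)) = 2^1.700 = 3.2490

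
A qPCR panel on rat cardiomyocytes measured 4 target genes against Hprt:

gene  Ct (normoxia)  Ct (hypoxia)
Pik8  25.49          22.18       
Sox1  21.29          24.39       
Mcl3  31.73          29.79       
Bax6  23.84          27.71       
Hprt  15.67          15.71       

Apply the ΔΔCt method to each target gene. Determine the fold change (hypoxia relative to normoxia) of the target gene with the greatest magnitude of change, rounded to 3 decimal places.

0.070

Pik8: ΔΔCt = (22.18−15.71) − (25.49−15.67) = 6.47 − 9.82 = -3.35; fold change = 2^3.35 = 10.196
Sox1: ΔΔCt = (24.39−15.71) − (21.29−15.67) = 8.68 − 5.62 = 3.06; fold change = 2^-3.06 = 0.120
Mcl3: ΔΔCt = (29.79−15.71) − (31.73−15.67) = 14.08 − 16.06 = -1.98; fold change = 2^1.98 = 3.945
Bax6: ΔΔCt = (27.71−15.71) − (23.84−15.67) = 12.00 − 8.17 = 3.83; fold change = 2^-3.83 = 0.070
Bax6 has the largest |ΔΔCt| = 3.83.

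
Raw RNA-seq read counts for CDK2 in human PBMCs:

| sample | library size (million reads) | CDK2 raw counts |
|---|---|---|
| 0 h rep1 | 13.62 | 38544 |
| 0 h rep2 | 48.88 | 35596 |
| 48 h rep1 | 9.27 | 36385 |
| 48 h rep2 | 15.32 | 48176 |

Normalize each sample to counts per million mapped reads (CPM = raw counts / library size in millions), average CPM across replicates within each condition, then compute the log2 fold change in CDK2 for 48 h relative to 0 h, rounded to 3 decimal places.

0.991

CPM(0 h rep1) = 38544 / 13.62 = 2829.9559
CPM(0 h rep2) = 35596 / 48.88 = 728.2324
CPM(48 h rep1) = 36385 / 9.27 = 3925.0270
CPM(48 h rep2) = 48176 / 15.32 = 3144.6475
mean CPM(0 h) = 1779.0942; mean CPM(48 h) = 3534.8372
Fold change = 3534.8372 / 1779.0942 = 1.98687
log2(1.98687) = 0.9905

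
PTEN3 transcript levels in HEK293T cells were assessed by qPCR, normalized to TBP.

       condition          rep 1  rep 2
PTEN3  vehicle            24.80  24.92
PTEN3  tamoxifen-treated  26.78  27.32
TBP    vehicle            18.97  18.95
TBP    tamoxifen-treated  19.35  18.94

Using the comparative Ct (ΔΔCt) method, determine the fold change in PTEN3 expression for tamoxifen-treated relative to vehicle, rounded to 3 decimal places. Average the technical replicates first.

Mean Ct: PTEN3 vehicle 24.860; PTEN3 tamoxifen-treated 27.050; TBP vehicle 18.960; TBP tamoxifen-treated 19.145
ΔCt(vehicle) = 24.860 − 18.960 = 5.900
ΔCt(tamoxifen-treated) = 27.050 − 19.145 = 7.905
ΔΔCt = 7.905 − 5.900 = 2.005
Fold change = 2^(−2.005) = 0.2491

0.249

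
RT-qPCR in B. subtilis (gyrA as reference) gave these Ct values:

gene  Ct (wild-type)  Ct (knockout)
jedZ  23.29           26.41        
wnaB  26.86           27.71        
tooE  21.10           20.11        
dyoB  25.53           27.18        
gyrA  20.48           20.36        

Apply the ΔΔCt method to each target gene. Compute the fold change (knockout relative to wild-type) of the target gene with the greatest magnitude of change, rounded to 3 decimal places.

0.106

jedZ: ΔΔCt = (26.41−20.36) − (23.29−20.48) = 6.05 − 2.81 = 3.24; fold change = 2^-3.24 = 0.106
wnaB: ΔΔCt = (27.71−20.36) − (26.86−20.48) = 7.35 − 6.38 = 0.97; fold change = 2^-0.97 = 0.511
tooE: ΔΔCt = (20.11−20.36) − (21.10−20.48) = -0.25 − 0.62 = -0.87; fold change = 2^0.87 = 1.828
dyoB: ΔΔCt = (27.18−20.36) − (25.53−20.48) = 6.82 − 5.05 = 1.77; fold change = 2^-1.77 = 0.293
jedZ has the largest |ΔΔCt| = 3.24.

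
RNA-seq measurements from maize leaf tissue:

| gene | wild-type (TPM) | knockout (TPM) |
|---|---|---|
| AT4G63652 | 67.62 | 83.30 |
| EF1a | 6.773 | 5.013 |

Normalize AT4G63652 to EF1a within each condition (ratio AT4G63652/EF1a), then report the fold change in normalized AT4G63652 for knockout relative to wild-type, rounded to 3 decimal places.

AT4G63652/EF1a (wild-type) = 67.62 / 6.773 = 9.9838
AT4G63652/EF1a (knockout) = 83.30 / 5.013 = 16.617
Fold change = 16.617 / 9.9838 = 1.6644

1.664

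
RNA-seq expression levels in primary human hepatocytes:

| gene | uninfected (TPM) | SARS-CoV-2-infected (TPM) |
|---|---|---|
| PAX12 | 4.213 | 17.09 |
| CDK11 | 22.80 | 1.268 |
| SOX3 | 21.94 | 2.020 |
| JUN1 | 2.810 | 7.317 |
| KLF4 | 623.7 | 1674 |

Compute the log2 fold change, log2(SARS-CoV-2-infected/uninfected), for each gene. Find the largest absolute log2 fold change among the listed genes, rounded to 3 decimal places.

log2(17.09/4.213) = 2.020  (PAX12)
log2(1.268/22.80) = -4.168  (CDK11)
log2(2.020/21.94) = -3.441  (SOX3)
log2(7.317/2.810) = 1.381  (JUN1)
log2(1674/623.7) = 1.424  (KLF4)
The largest magnitude belongs to CDK11.

4.168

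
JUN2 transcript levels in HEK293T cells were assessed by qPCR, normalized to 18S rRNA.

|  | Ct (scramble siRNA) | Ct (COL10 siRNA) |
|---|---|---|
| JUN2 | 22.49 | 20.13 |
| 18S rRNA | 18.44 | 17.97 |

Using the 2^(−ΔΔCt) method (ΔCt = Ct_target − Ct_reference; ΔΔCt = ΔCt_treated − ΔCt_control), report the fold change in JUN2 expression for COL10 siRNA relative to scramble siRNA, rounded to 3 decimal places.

3.706

ΔCt(scramble siRNA) = 22.490 − 18.440 = 4.050
ΔCt(COL10 siRNA) = 20.130 − 17.970 = 2.160
ΔΔCt = 2.160 − 4.050 = -1.890
Fold change = 2^(−(-1.890)) = 2^1.890 = 3.7064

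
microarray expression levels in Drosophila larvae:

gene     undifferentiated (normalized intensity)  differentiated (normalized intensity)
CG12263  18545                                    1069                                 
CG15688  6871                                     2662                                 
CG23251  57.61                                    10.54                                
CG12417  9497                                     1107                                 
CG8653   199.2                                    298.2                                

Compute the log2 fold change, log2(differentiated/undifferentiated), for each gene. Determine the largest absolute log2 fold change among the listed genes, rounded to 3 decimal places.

4.117

log2(1069/18545) = -4.117  (CG12263)
log2(2662/6871) = -1.368  (CG15688)
log2(10.54/57.61) = -2.450  (CG23251)
log2(1107/9497) = -3.101  (CG12417)
log2(298.2/199.2) = 0.582  (CG8653)
The largest magnitude belongs to CG12263.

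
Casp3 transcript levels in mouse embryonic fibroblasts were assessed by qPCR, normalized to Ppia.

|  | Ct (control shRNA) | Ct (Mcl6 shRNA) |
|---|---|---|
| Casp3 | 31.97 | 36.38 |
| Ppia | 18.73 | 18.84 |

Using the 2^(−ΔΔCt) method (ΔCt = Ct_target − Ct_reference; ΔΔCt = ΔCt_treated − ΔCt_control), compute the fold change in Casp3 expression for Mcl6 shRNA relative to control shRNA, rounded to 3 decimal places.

ΔCt(control shRNA) = 31.970 − 18.730 = 13.240
ΔCt(Mcl6 shRNA) = 36.380 − 18.840 = 17.540
ΔΔCt = 17.540 − 13.240 = 4.300
Fold change = 2^(−4.300) = 0.0508

0.051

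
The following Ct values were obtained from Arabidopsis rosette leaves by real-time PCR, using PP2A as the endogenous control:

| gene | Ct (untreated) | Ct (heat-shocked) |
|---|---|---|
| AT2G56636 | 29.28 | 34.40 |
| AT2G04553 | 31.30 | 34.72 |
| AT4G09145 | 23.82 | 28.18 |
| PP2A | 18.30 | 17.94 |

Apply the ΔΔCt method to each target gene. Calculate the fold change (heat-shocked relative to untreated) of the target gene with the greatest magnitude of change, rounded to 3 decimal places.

0.022

AT2G56636: ΔΔCt = (34.40−17.94) − (29.28−18.30) = 16.46 − 10.98 = 5.48; fold change = 2^-5.48 = 0.022
AT2G04553: ΔΔCt = (34.72−17.94) − (31.30−18.30) = 16.78 − 13.00 = 3.78; fold change = 2^-3.78 = 0.073
AT4G09145: ΔΔCt = (28.18−17.94) − (23.82−18.30) = 10.24 − 5.52 = 4.72; fold change = 2^-4.72 = 0.038
AT2G56636 has the largest |ΔΔCt| = 5.48.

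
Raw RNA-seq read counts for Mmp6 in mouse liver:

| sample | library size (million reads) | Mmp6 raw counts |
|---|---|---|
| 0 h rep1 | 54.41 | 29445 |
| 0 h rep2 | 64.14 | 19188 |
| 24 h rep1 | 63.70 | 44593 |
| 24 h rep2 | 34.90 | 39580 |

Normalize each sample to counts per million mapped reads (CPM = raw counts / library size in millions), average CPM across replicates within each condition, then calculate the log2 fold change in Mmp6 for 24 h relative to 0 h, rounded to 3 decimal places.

CPM(0 h rep1) = 29445 / 54.41 = 541.1689
CPM(0 h rep2) = 19188 / 64.14 = 299.1581
CPM(24 h rep1) = 44593 / 63.70 = 700.0471
CPM(24 h rep2) = 39580 / 34.90 = 1134.0974
mean CPM(0 h) = 420.1635; mean CPM(24 h) = 917.0723
Fold change = 917.0723 / 420.1635 = 2.18266
log2(2.18266) = 1.1261

1.126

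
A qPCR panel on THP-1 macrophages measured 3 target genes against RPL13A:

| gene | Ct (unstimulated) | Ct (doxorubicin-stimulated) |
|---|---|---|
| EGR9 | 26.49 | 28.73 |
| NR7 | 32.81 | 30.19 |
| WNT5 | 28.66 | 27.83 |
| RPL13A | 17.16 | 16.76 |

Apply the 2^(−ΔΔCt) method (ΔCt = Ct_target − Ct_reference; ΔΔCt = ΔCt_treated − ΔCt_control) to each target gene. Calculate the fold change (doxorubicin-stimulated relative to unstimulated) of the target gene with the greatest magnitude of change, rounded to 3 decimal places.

EGR9: ΔΔCt = (28.73−16.76) − (26.49−17.16) = 11.97 − 9.33 = 2.64; fold change = 2^-2.64 = 0.160
NR7: ΔΔCt = (30.19−16.76) − (32.81−17.16) = 13.43 − 15.65 = -2.22; fold change = 2^2.22 = 4.659
WNT5: ΔΔCt = (27.83−16.76) − (28.66−17.16) = 11.07 − 11.50 = -0.43; fold change = 2^0.43 = 1.347
EGR9 has the largest |ΔΔCt| = 2.64.

0.160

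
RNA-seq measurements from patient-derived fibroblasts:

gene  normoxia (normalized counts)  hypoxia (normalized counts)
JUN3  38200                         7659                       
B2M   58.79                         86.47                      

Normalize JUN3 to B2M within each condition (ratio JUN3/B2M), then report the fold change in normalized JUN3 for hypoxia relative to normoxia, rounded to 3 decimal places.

JUN3/B2M (normoxia) = 38200 / 58.79 = 649.77
JUN3/B2M (hypoxia) = 7659 / 86.47 = 88.574
Fold change = 88.574 / 649.77 = 0.1363

0.136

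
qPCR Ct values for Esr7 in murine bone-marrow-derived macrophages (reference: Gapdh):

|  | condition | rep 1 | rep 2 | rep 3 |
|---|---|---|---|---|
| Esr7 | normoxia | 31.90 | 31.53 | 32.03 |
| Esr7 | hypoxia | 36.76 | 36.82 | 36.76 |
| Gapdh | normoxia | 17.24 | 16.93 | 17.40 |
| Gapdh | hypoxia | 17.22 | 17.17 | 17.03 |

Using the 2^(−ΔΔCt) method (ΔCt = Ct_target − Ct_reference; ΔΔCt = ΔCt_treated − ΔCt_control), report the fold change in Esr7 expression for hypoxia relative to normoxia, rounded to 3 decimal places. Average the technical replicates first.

0.031

Mean Ct: Esr7 normoxia 31.820; Esr7 hypoxia 36.780; Gapdh normoxia 17.190; Gapdh hypoxia 17.140
ΔCt(normoxia) = 31.820 − 17.190 = 14.630
ΔCt(hypoxia) = 36.780 − 17.140 = 19.640
ΔΔCt = 19.640 − 14.630 = 5.010
Fold change = 2^(−5.010) = 0.0310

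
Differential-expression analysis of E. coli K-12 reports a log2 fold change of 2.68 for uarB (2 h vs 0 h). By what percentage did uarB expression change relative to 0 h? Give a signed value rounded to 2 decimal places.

540.86%

Fold change = 2^(2.68) = 6.4086
Percent change = (FC − 1) × 100% = (6.4086 − 1) × 100 = 540.86%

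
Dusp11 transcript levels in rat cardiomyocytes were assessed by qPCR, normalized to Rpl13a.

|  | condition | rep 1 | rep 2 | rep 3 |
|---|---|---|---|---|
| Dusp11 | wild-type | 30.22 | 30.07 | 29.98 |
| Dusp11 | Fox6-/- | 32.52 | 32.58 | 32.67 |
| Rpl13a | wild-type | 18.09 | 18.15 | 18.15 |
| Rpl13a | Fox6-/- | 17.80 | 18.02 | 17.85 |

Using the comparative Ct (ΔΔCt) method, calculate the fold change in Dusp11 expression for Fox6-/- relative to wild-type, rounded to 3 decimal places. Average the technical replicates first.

0.150

Mean Ct: Dusp11 wild-type 30.090; Dusp11 Fox6-/- 32.590; Rpl13a wild-type 18.130; Rpl13a Fox6-/- 17.890
ΔCt(wild-type) = 30.090 − 18.130 = 11.960
ΔCt(Fox6-/-) = 32.590 − 17.890 = 14.700
ΔΔCt = 14.700 − 11.960 = 2.740
Fold change = 2^(−2.740) = 0.1497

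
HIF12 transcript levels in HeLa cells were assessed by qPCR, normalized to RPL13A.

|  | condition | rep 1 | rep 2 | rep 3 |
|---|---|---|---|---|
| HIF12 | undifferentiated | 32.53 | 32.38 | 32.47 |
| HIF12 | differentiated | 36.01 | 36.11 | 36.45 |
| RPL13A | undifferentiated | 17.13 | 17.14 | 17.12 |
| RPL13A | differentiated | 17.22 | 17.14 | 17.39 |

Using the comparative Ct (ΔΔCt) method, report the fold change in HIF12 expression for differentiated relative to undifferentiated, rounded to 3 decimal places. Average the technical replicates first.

0.082

Mean Ct: HIF12 undifferentiated 32.460; HIF12 differentiated 36.190; RPL13A undifferentiated 17.130; RPL13A differentiated 17.250
ΔCt(undifferentiated) = 32.460 − 17.130 = 15.330
ΔCt(differentiated) = 36.190 − 17.250 = 18.940
ΔΔCt = 18.940 − 15.330 = 3.610
Fold change = 2^(−3.610) = 0.0819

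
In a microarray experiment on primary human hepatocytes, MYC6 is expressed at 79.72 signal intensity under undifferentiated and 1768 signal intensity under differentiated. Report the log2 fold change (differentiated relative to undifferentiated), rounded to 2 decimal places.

Fold change = 1768 / 79.72 = 22.1776
log2(22.1776) = 4.471

4.47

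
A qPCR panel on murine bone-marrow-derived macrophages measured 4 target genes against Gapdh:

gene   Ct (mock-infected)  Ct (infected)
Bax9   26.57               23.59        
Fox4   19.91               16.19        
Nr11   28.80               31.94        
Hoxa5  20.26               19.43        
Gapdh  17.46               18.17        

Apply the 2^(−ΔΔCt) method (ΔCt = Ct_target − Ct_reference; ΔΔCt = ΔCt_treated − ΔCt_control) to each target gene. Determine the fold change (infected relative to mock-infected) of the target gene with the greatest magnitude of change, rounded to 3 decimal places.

Bax9: ΔΔCt = (23.59−18.17) − (26.57−17.46) = 5.42 − 9.11 = -3.69; fold change = 2^3.69 = 12.906
Fox4: ΔΔCt = (16.19−18.17) − (19.91−17.46) = -1.98 − 2.45 = -4.43; fold change = 2^4.43 = 21.556
Nr11: ΔΔCt = (31.94−18.17) − (28.80−17.46) = 13.77 − 11.34 = 2.43; fold change = 2^-2.43 = 0.186
Hoxa5: ΔΔCt = (19.43−18.17) − (20.26−17.46) = 1.26 − 2.80 = -1.54; fold change = 2^1.54 = 2.908
Fox4 has the largest |ΔΔCt| = 4.43.

21.556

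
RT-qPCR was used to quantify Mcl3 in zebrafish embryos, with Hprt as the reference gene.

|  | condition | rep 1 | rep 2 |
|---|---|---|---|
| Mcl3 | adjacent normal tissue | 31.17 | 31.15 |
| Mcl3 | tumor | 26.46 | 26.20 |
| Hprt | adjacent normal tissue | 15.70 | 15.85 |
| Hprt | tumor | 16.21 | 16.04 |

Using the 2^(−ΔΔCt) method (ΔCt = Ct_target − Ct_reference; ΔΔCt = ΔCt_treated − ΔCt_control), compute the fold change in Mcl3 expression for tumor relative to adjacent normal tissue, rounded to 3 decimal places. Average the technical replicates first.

Mean Ct: Mcl3 adjacent normal tissue 31.160; Mcl3 tumor 26.330; Hprt adjacent normal tissue 15.775; Hprt tumor 16.125
ΔCt(adjacent normal tissue) = 31.160 − 15.775 = 15.385
ΔCt(tumor) = 26.330 − 16.125 = 10.205
ΔΔCt = 10.205 − 15.385 = -5.180
Fold change = 2^(−(-5.180)) = 2^5.180 = 36.2523

36.252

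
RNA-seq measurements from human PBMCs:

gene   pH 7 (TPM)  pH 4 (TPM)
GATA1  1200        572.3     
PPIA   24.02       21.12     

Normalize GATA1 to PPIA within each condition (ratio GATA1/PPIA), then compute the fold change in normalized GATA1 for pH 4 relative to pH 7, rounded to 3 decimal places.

0.542

GATA1/PPIA (pH 7) = 1200 / 24.02 = 49.958
GATA1/PPIA (pH 4) = 572.3 / 21.12 = 27.098
Fold change = 27.098 / 49.958 = 0.5424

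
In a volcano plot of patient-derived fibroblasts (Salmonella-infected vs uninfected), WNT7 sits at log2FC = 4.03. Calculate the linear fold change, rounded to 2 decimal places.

Fold change = 2^(4.03) = 16.336

16.34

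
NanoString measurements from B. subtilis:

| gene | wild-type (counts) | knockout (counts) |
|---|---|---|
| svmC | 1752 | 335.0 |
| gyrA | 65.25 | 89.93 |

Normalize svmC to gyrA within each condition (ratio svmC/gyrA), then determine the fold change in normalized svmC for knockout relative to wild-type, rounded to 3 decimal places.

svmC/gyrA (wild-type) = 1752 / 65.25 = 26.851
svmC/gyrA (knockout) = 335.0 / 89.93 = 3.7251
Fold change = 3.7251 / 26.851 = 0.1387

0.139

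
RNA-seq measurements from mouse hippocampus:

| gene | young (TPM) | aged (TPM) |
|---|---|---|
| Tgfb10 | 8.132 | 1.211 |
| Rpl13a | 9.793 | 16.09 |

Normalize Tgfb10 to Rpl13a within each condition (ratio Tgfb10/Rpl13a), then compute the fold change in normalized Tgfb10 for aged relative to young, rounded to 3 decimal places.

Tgfb10/Rpl13a (young) = 8.132 / 9.793 = 0.83039
Tgfb10/Rpl13a (aged) = 1.211 / 16.09 = 0.075264
Fold change = 0.075264 / 0.83039 = 0.0906

0.091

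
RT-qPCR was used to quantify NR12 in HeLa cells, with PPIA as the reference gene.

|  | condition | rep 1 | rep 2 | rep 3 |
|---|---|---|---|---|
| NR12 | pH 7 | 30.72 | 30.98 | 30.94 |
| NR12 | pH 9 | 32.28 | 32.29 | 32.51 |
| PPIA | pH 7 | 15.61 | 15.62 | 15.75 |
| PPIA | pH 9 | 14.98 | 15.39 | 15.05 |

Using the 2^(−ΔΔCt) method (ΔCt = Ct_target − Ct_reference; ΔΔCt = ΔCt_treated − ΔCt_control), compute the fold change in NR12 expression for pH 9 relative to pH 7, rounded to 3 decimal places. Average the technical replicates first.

0.250

Mean Ct: NR12 pH 7 30.880; NR12 pH 9 32.360; PPIA pH 7 15.660; PPIA pH 9 15.140
ΔCt(pH 7) = 30.880 − 15.660 = 15.220
ΔCt(pH 9) = 32.360 − 15.140 = 17.220
ΔΔCt = 17.220 − 15.220 = 2.000
Fold change = 2^(−2.000) = 0.2500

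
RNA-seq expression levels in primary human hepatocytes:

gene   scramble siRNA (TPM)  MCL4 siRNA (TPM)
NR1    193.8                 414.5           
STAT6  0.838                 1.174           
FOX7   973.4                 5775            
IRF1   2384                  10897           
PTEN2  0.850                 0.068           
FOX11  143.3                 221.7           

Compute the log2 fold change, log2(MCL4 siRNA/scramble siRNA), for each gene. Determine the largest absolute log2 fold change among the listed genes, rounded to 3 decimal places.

3.644

log2(414.5/193.8) = 1.097  (NR1)
log2(1.174/0.838) = 0.486  (STAT6)
log2(5775/973.4) = 2.569  (FOX7)
log2(10897/2384) = 2.192  (IRF1)
log2(0.068/0.850) = -3.644  (PTEN2)
log2(221.7/143.3) = 0.630  (FOX11)
The largest magnitude belongs to PTEN2.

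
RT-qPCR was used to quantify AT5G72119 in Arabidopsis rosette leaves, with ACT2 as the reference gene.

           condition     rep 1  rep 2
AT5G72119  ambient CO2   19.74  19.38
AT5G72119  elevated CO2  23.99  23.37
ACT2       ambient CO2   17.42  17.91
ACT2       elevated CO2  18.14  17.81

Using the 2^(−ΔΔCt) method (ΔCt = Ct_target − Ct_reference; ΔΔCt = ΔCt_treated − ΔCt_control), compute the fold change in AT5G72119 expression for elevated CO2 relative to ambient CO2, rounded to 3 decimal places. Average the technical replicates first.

Mean Ct: AT5G72119 ambient CO2 19.560; AT5G72119 elevated CO2 23.680; ACT2 ambient CO2 17.665; ACT2 elevated CO2 17.975
ΔCt(ambient CO2) = 19.560 − 17.665 = 1.895
ΔCt(elevated CO2) = 23.680 − 17.975 = 5.705
ΔΔCt = 5.705 − 1.895 = 3.810
Fold change = 2^(−3.810) = 0.0713

0.071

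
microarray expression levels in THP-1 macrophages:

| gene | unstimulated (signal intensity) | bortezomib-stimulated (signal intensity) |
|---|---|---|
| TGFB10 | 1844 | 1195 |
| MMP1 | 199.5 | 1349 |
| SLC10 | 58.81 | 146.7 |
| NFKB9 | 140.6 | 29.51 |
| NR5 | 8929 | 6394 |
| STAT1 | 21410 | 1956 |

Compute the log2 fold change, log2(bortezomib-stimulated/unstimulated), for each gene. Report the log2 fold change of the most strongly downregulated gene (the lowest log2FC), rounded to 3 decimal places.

-3.452

log2(1195/1844) = -0.626  (TGFB10)
log2(1349/199.5) = 2.757  (MMP1)
log2(146.7/58.81) = 1.319  (SLC10)
log2(29.51/140.6) = -2.252  (NFKB9)
log2(6394/8929) = -0.482  (NR5)
log2(1956/21410) = -3.452  (STAT1)
STAT1 is most strongly downregulated.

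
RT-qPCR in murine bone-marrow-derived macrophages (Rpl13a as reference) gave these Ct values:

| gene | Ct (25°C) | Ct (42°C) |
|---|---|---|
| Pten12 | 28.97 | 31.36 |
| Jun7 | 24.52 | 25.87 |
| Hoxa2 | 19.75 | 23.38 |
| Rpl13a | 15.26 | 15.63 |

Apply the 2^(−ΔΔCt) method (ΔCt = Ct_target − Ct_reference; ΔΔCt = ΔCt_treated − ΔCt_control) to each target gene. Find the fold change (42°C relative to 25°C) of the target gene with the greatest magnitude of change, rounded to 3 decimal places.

Pten12: ΔΔCt = (31.36−15.63) − (28.97−15.26) = 15.73 − 13.71 = 2.02; fold change = 2^-2.02 = 0.247
Jun7: ΔΔCt = (25.87−15.63) − (24.52−15.26) = 10.24 − 9.26 = 0.98; fold change = 2^-0.98 = 0.507
Hoxa2: ΔΔCt = (23.38−15.63) − (19.75−15.26) = 7.75 − 4.49 = 3.26; fold change = 2^-3.26 = 0.104
Hoxa2 has the largest |ΔΔCt| = 3.26.

0.104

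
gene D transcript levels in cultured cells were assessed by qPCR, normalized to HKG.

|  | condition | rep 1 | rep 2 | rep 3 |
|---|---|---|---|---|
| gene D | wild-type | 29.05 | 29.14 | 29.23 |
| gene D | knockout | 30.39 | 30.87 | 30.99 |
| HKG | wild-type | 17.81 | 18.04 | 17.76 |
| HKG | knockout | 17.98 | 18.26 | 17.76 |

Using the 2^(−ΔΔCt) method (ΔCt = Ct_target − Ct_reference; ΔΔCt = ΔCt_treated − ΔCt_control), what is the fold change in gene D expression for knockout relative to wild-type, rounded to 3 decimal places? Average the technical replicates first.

Mean Ct: gene D wild-type 29.140; gene D knockout 30.750; HKG wild-type 17.870; HKG knockout 18.000
ΔCt(wild-type) = 29.140 − 17.870 = 11.270
ΔCt(knockout) = 30.750 − 18.000 = 12.750
ΔΔCt = 12.750 − 11.270 = 1.480
Fold change = 2^(−1.480) = 0.3585

0.358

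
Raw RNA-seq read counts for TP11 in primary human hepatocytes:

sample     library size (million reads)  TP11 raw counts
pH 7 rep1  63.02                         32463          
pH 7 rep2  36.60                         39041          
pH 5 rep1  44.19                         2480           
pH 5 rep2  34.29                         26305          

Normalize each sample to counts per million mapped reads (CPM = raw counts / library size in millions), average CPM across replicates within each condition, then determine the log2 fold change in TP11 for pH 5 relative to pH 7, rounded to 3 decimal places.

CPM(pH 7 rep1) = 32463 / 63.02 = 515.1222
CPM(pH 7 rep2) = 39041 / 36.60 = 1066.6940
CPM(pH 5 rep1) = 2480 / 44.19 = 56.1213
CPM(pH 5 rep2) = 26305 / 34.29 = 767.1333
mean CPM(pH 7) = 790.9081; mean CPM(pH 5) = 411.6273
Fold change = 411.6273 / 790.9081 = 0.52045
log2(0.52045) = -0.9422

-0.942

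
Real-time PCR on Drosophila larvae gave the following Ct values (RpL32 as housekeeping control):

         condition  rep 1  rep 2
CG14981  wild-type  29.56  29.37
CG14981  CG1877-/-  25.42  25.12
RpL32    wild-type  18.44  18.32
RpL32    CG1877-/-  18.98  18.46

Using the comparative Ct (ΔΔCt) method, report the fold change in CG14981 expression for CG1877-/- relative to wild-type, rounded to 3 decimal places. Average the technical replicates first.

Mean Ct: CG14981 wild-type 29.465; CG14981 CG1877-/- 25.270; RpL32 wild-type 18.380; RpL32 CG1877-/- 18.720
ΔCt(wild-type) = 29.465 − 18.380 = 11.085
ΔCt(CG1877-/-) = 25.270 − 18.720 = 6.550
ΔΔCt = 6.550 − 11.085 = -4.535
Fold change = 2^(−(-4.535)) = 2^4.535 = 23.1831

23.183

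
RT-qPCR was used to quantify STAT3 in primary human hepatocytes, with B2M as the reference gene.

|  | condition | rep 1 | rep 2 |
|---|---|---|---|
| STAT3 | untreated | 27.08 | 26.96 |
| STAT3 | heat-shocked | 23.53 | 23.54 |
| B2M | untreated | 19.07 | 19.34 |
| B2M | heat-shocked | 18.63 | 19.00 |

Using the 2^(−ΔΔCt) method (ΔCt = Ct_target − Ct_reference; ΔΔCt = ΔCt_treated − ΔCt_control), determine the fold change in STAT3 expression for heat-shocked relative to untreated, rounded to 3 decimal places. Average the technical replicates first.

8.545

Mean Ct: STAT3 untreated 27.020; STAT3 heat-shocked 23.535; B2M untreated 19.205; B2M heat-shocked 18.815
ΔCt(untreated) = 27.020 − 19.205 = 7.815
ΔCt(heat-shocked) = 23.535 − 18.815 = 4.720
ΔΔCt = 4.720 − 7.815 = -3.095
Fold change = 2^(−(-3.095)) = 2^3.095 = 8.5445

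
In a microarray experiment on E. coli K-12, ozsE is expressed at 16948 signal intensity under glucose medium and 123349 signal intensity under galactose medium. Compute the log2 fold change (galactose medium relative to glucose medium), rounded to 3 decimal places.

Fold change = 123349 / 16948 = 7.2781
log2(7.2781) = 2.8636

2.864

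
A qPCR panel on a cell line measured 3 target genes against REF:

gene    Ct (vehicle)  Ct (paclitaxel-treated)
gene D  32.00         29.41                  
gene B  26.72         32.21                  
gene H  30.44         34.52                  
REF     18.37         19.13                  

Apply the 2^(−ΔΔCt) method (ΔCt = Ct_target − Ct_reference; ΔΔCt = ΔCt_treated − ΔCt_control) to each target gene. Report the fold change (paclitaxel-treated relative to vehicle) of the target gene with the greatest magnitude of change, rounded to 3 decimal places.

0.038

gene D: ΔΔCt = (29.41−19.13) − (32.00−18.37) = 10.28 − 13.63 = -3.35; fold change = 2^3.35 = 10.196
gene B: ΔΔCt = (32.21−19.13) − (26.72−18.37) = 13.08 − 8.35 = 4.73; fold change = 2^-4.73 = 0.038
gene H: ΔΔCt = (34.52−19.13) − (30.44−18.37) = 15.39 − 12.07 = 3.32; fold change = 2^-3.32 = 0.100
gene B has the largest |ΔΔCt| = 4.73.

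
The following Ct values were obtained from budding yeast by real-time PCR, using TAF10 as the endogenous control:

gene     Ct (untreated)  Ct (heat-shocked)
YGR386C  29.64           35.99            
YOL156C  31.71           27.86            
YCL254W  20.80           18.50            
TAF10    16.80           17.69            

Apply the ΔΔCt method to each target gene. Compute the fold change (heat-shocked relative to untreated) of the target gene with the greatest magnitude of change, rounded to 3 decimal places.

YGR386C: ΔΔCt = (35.99−17.69) − (29.64−16.80) = 18.30 − 12.84 = 5.46; fold change = 2^-5.46 = 0.023
YOL156C: ΔΔCt = (27.86−17.69) − (31.71−16.80) = 10.17 − 14.91 = -4.74; fold change = 2^4.74 = 26.723
YCL254W: ΔΔCt = (18.50−17.69) − (20.80−16.80) = 0.81 − 4.00 = -3.19; fold change = 2^3.19 = 9.126
YGR386C has the largest |ΔΔCt| = 5.46.

0.023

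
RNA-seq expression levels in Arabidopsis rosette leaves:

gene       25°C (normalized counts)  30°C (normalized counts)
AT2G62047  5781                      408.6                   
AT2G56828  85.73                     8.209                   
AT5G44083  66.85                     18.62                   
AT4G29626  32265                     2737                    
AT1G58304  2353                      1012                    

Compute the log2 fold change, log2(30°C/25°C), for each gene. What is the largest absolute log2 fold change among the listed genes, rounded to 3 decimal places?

3.823

log2(408.6/5781) = -3.823  (AT2G62047)
log2(8.209/85.73) = -3.385  (AT2G56828)
log2(18.62/66.85) = -1.844  (AT5G44083)
log2(2737/32265) = -3.559  (AT4G29626)
log2(1012/2353) = -1.217  (AT1G58304)
The largest magnitude belongs to AT2G62047.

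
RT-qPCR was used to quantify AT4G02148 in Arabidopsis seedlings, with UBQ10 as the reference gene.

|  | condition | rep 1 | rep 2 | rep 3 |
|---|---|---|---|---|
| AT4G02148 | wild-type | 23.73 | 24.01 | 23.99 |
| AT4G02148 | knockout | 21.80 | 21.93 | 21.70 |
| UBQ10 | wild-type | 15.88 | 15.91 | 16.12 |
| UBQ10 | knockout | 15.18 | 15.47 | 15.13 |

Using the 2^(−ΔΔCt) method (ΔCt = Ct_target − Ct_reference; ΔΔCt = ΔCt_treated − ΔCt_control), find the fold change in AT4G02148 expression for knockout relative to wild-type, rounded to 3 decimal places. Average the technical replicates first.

2.621

Mean Ct: AT4G02148 wild-type 23.910; AT4G02148 knockout 21.810; UBQ10 wild-type 15.970; UBQ10 knockout 15.260
ΔCt(wild-type) = 23.910 − 15.970 = 7.940
ΔCt(knockout) = 21.810 − 15.260 = 6.550
ΔΔCt = 6.550 − 7.940 = -1.390
Fold change = 2^(−(-1.390)) = 2^1.390 = 2.6208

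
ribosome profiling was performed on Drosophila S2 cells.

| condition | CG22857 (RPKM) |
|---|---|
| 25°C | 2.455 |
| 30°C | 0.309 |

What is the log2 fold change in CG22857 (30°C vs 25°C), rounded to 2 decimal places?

-2.99

Fold change = 0.309 / 2.455 = 0.1259
log2(0.1259) = -2.990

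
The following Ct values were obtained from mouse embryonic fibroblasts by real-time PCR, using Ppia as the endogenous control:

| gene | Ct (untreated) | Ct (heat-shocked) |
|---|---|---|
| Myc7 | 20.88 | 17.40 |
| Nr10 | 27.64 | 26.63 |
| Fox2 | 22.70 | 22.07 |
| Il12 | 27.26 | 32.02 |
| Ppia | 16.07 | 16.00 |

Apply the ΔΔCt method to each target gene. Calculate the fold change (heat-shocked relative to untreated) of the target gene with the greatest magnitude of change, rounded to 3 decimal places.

Myc7: ΔΔCt = (17.40−16.00) − (20.88−16.07) = 1.40 − 4.81 = -3.41; fold change = 2^3.41 = 10.629
Nr10: ΔΔCt = (26.63−16.00) − (27.64−16.07) = 10.63 − 11.57 = -0.94; fold change = 2^0.94 = 1.919
Fox2: ΔΔCt = (22.07−16.00) − (22.70−16.07) = 6.07 − 6.63 = -0.56; fold change = 2^0.56 = 1.474
Il12: ΔΔCt = (32.02−16.00) − (27.26−16.07) = 16.02 − 11.19 = 4.83; fold change = 2^-4.83 = 0.035
Il12 has the largest |ΔΔCt| = 4.83.

0.035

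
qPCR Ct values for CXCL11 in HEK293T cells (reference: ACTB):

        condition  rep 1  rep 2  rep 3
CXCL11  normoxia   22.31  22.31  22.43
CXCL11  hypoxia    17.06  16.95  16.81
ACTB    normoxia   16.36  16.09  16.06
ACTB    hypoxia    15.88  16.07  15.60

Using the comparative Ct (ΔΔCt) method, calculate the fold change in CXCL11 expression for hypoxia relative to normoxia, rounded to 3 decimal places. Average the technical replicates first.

Mean Ct: CXCL11 normoxia 22.350; CXCL11 hypoxia 16.940; ACTB normoxia 16.170; ACTB hypoxia 15.850
ΔCt(normoxia) = 22.350 − 16.170 = 6.180
ΔCt(hypoxia) = 16.940 − 15.850 = 1.090
ΔΔCt = 1.090 − 6.180 = -5.090
Fold change = 2^(−(-5.090)) = 2^5.090 = 34.0598

34.060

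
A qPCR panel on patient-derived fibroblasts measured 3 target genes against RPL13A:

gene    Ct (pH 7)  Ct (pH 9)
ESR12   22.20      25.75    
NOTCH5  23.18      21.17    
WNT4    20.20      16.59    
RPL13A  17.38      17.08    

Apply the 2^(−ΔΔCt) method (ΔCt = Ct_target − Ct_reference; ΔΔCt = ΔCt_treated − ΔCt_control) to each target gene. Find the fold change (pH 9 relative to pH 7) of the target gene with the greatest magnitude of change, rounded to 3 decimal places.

0.069

ESR12: ΔΔCt = (25.75−17.08) − (22.20−17.38) = 8.67 − 4.82 = 3.85; fold change = 2^-3.85 = 0.069
NOTCH5: ΔΔCt = (21.17−17.08) − (23.18−17.38) = 4.09 − 5.80 = -1.71; fold change = 2^1.71 = 3.272
WNT4: ΔΔCt = (16.59−17.08) − (20.20−17.38) = -0.49 − 2.82 = -3.31; fold change = 2^3.31 = 9.918
ESR12 has the largest |ΔΔCt| = 3.85.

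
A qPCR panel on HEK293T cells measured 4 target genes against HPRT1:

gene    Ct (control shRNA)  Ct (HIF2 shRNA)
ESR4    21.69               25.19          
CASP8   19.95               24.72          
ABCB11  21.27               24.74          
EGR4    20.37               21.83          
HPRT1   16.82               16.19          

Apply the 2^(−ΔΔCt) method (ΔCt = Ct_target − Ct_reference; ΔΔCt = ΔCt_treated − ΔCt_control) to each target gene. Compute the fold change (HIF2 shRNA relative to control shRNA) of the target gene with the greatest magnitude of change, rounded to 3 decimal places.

ESR4: ΔΔCt = (25.19−16.19) − (21.69−16.82) = 9.00 − 4.87 = 4.13; fold change = 2^-4.13 = 0.057
CASP8: ΔΔCt = (24.72−16.19) − (19.95−16.82) = 8.53 − 3.13 = 5.40; fold change = 2^-5.40 = 0.024
ABCB11: ΔΔCt = (24.74−16.19) − (21.27−16.82) = 8.55 − 4.45 = 4.10; fold change = 2^-4.10 = 0.058
EGR4: ΔΔCt = (21.83−16.19) − (20.37−16.82) = 5.64 − 3.55 = 2.09; fold change = 2^-2.09 = 0.235
CASP8 has the largest |ΔΔCt| = 5.40.

0.024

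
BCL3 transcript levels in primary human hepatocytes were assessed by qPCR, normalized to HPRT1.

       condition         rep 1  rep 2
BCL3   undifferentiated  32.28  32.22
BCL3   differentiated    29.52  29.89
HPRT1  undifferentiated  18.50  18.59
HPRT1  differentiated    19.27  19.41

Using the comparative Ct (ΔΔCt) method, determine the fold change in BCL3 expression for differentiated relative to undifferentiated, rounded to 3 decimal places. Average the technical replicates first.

10.126

Mean Ct: BCL3 undifferentiated 32.250; BCL3 differentiated 29.705; HPRT1 undifferentiated 18.545; HPRT1 differentiated 19.340
ΔCt(undifferentiated) = 32.250 − 18.545 = 13.705
ΔCt(differentiated) = 29.705 − 19.340 = 10.365
ΔΔCt = 10.365 − 13.705 = -3.340
Fold change = 2^(−(-3.340)) = 2^3.340 = 10.1261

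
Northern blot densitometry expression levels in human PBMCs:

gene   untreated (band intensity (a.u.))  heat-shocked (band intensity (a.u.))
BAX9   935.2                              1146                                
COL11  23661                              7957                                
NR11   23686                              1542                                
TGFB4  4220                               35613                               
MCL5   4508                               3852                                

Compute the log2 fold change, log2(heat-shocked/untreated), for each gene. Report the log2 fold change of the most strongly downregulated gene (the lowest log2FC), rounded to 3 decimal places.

log2(1146/935.2) = 0.293  (BAX9)
log2(7957/23661) = -1.572  (COL11)
log2(1542/23686) = -3.941  (NR11)
log2(35613/4220) = 3.077  (TGFB4)
log2(3852/4508) = -0.227  (MCL5)
NR11 is most strongly downregulated.

-3.941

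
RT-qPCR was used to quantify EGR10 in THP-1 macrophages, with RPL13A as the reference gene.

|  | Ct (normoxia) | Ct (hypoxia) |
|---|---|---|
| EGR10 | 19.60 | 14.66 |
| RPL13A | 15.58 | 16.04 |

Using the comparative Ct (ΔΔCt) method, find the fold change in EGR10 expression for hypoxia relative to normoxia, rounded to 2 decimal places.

ΔCt(normoxia) = 19.600 − 15.580 = 4.020
ΔCt(hypoxia) = 14.660 − 16.040 = -1.380
ΔΔCt = -1.380 − 4.020 = -5.400
Fold change = 2^(−(-5.400)) = 2^5.400 = 42.224

42.22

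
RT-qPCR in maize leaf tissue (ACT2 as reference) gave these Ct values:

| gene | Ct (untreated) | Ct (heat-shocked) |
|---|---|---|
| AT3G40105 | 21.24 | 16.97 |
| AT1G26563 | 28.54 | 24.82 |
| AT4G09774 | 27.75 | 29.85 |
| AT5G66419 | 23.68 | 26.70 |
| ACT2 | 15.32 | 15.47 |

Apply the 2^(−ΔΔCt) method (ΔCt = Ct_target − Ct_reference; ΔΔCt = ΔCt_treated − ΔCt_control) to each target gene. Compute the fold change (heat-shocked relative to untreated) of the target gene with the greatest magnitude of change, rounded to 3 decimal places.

AT3G40105: ΔΔCt = (16.97−15.47) − (21.24−15.32) = 1.50 − 5.92 = -4.42; fold change = 2^4.42 = 21.407
AT1G26563: ΔΔCt = (24.82−15.47) − (28.54−15.32) = 9.35 − 13.22 = -3.87; fold change = 2^3.87 = 14.621
AT4G09774: ΔΔCt = (29.85−15.47) − (27.75−15.32) = 14.38 − 12.43 = 1.95; fold change = 2^-1.95 = 0.259
AT5G66419: ΔΔCt = (26.70−15.47) − (23.68−15.32) = 11.23 − 8.36 = 2.87; fold change = 2^-2.87 = 0.137
AT3G40105 has the largest |ΔΔCt| = 4.42.

21.407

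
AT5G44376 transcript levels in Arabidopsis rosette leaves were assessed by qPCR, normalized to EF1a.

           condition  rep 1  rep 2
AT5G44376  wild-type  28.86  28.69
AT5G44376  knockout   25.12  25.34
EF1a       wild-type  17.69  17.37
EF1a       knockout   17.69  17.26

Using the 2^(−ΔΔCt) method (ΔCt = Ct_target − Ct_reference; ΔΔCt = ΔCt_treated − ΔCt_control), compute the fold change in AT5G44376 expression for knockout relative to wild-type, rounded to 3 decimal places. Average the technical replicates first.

11.236

Mean Ct: AT5G44376 wild-type 28.775; AT5G44376 knockout 25.230; EF1a wild-type 17.530; EF1a knockout 17.475
ΔCt(wild-type) = 28.775 − 17.530 = 11.245
ΔCt(knockout) = 25.230 − 17.475 = 7.755
ΔΔCt = 7.755 − 11.245 = -3.490
Fold change = 2^(−(-3.490)) = 2^3.490 = 11.2356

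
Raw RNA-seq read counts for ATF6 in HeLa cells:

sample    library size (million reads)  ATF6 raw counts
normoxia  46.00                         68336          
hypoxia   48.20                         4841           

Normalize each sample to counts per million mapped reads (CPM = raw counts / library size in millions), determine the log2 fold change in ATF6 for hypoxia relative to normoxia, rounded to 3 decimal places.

CPM(normoxia) = 68336 / 46.00 = 1485.5652
CPM(hypoxia) = 4841 / 48.20 = 100.4357
Fold change = 100.4357 / 1485.5652 = 0.06761
log2(0.06761) = -3.8867

-3.887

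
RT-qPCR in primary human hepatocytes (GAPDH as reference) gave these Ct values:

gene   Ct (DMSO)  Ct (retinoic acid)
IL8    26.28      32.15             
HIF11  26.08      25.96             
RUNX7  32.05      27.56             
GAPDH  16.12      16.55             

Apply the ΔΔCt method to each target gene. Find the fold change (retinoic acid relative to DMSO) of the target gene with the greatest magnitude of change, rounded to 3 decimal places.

0.023

IL8: ΔΔCt = (32.15−16.55) − (26.28−16.12) = 15.60 − 10.16 = 5.44; fold change = 2^-5.44 = 0.023
HIF11: ΔΔCt = (25.96−16.55) − (26.08−16.12) = 9.41 − 9.96 = -0.55; fold change = 2^0.55 = 1.464
RUNX7: ΔΔCt = (27.56−16.55) − (32.05−16.12) = 11.01 − 15.93 = -4.92; fold change = 2^4.92 = 30.274
IL8 has the largest |ΔΔCt| = 5.44.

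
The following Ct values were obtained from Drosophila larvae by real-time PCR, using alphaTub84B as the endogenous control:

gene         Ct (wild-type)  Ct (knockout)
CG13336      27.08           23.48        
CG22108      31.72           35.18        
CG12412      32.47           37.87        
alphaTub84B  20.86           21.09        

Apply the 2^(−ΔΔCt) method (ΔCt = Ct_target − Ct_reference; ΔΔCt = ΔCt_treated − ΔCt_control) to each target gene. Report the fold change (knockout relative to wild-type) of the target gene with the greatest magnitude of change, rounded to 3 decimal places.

CG13336: ΔΔCt = (23.48−21.09) − (27.08−20.86) = 2.39 − 6.22 = -3.83; fold change = 2^3.83 = 14.221
CG22108: ΔΔCt = (35.18−21.09) − (31.72−20.86) = 14.09 − 10.86 = 3.23; fold change = 2^-3.23 = 0.107
CG12412: ΔΔCt = (37.87−21.09) − (32.47−20.86) = 16.78 − 11.61 = 5.17; fold change = 2^-5.17 = 0.028
CG12412 has the largest |ΔΔCt| = 5.17.

0.028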